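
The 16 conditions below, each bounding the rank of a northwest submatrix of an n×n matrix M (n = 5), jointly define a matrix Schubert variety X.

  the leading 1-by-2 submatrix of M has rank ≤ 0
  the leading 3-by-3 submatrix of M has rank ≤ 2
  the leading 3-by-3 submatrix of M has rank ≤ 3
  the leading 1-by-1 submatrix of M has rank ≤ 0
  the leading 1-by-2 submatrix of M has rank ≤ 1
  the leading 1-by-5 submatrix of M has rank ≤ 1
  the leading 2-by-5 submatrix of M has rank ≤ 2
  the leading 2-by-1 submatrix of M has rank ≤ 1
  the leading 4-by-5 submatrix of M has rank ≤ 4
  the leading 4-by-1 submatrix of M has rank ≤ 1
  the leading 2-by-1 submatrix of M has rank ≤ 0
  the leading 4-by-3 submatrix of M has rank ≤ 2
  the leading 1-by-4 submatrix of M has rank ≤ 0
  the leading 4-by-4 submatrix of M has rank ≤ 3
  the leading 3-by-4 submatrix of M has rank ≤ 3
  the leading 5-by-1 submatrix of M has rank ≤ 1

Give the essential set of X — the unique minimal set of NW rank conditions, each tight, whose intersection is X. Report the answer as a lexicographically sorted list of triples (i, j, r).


Computing R[i][j] = min implied NW-rank bound (n=5, 16 conditions):

  0 0 0 0 1
  0 1 1 1 2
  1 2 2 2 3
  1 2 2 3 4
  1 2 3 4 5

so w = (5, 2, 1, 4, 3).

ℓ(w)=6; the 3 essential cells (i,j,r):

[(1, 4, 0), (2, 1, 0), (4, 3, 2)]


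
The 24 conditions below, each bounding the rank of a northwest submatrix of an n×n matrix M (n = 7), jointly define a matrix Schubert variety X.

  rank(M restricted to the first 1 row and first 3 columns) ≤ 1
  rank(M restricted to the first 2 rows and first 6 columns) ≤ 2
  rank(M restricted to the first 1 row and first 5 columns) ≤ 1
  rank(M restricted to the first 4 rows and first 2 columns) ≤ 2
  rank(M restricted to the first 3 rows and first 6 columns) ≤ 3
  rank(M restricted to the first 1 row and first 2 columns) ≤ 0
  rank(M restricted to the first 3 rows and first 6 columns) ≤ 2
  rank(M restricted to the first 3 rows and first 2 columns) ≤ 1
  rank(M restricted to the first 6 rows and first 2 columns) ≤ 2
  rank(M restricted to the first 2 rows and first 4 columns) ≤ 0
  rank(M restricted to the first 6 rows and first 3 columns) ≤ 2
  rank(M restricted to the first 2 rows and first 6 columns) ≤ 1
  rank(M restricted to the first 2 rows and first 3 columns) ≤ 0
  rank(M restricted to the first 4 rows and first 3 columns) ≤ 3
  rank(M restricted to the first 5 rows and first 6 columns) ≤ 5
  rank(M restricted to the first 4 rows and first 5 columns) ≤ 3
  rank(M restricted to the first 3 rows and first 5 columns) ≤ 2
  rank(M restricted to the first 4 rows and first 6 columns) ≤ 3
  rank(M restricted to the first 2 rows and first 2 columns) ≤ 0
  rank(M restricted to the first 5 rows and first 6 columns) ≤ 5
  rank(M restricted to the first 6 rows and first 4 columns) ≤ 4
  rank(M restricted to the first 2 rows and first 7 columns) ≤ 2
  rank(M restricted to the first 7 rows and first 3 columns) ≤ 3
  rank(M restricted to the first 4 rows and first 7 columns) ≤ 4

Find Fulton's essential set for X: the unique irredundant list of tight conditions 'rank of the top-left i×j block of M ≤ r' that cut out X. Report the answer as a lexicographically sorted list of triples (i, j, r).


Computing R[i][j] = min implied NW-rank bound (n=7, 24 conditions):

  row 1: 0 | 0 | 0 | 0 | 1 | 1 | 1
  row 2: 0 | 0 | 0 | 0 | 1 | 1 | 2
  row 3: 1 | 1 | 1 | 1 | 2 | 2 | 3
  row 4: 1 | 2 | 2 | 2 | 3 | 3 | 4
  row 5: 1 | 2 | 2 | 3 | 4 | 4 | 5
  row 6: 1 | 2 | 2 | 3 | 4 | 5 | 6
  row 7: 1 | 2 | 3 | 4 | 5 | 6 | 7

reading off 1-entries of Δ²R: w = (5, 7, 1, 2, 4, 6, 3).

|D(w)|=11, |Ess(w)|=3:

[(2, 4, 0), (2, 6, 1), (6, 3, 2)]


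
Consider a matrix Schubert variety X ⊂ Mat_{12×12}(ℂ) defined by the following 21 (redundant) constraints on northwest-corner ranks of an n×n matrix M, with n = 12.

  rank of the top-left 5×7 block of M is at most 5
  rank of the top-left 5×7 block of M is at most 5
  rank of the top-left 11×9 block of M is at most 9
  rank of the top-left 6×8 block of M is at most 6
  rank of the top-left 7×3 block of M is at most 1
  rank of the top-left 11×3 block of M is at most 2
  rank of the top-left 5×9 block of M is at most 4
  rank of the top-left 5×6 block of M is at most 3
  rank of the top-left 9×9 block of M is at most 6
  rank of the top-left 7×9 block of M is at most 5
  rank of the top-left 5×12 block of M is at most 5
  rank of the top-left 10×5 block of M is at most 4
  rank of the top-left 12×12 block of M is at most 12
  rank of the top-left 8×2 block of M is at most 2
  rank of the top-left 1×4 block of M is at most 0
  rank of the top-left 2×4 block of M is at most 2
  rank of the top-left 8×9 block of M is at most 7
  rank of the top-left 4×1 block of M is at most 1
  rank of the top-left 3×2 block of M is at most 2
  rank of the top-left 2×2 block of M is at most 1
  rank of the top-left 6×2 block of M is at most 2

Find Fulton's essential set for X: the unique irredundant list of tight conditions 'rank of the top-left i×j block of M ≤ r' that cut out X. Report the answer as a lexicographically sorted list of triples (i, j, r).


Computing R[i][j] = min implied NW-rank bound (n=12, 21 conditions):

  0, 0, 0, 0, 1, 1, 1, 1, 1, 1, 1, 1
  1, 1, 1, 1, 2, 2, 2, 2, 2, 2, 2, 2
  1, 1, 1, 2, 3, 3, 3, 3, 3, 3, 3, 3
  1, 1, 1, 2, 3, 3, 4, 4, 4, 4, 4, 4
  1, 1, 1, 2, 3, 3, 4, 4, 4, 5, 5, 5
  1, 1, 1, 2, 3, 4, 5, 5, 5, 6, 6, 6
  1, 1, 1, 2, 3, 4, 5, 5, 5, 6, 7, 7
  1, 2, 2, 3, 4, 5, 6, 6, 6, 7, 8, 8
  1, 2, 2, 3, 4, 5, 6, 6, 6, 7, 8, 9
  1, 2, 2, 3, 4, 5, 6, 7, 7, 8, 9, 10
  1, 2, 2, 3, 4, 5, 6, 7, 8, 9, 10, 11
  1, 2, 3, 4, 5, 6, 7, 8, 9, 10, 11, 12

the unique w with this rank table is (5, 1, 4, 7, 10, 6, 11, 2, 12, 8, 9, 3).

7 SE-corners of the 25-cell Rothe diagram give Ess(w):

[(1, 4, 0), (5, 6, 3), (5, 9, 4), (7, 3, 1), (7, 9, 5), (9, 9, 6), (11, 3, 2)]


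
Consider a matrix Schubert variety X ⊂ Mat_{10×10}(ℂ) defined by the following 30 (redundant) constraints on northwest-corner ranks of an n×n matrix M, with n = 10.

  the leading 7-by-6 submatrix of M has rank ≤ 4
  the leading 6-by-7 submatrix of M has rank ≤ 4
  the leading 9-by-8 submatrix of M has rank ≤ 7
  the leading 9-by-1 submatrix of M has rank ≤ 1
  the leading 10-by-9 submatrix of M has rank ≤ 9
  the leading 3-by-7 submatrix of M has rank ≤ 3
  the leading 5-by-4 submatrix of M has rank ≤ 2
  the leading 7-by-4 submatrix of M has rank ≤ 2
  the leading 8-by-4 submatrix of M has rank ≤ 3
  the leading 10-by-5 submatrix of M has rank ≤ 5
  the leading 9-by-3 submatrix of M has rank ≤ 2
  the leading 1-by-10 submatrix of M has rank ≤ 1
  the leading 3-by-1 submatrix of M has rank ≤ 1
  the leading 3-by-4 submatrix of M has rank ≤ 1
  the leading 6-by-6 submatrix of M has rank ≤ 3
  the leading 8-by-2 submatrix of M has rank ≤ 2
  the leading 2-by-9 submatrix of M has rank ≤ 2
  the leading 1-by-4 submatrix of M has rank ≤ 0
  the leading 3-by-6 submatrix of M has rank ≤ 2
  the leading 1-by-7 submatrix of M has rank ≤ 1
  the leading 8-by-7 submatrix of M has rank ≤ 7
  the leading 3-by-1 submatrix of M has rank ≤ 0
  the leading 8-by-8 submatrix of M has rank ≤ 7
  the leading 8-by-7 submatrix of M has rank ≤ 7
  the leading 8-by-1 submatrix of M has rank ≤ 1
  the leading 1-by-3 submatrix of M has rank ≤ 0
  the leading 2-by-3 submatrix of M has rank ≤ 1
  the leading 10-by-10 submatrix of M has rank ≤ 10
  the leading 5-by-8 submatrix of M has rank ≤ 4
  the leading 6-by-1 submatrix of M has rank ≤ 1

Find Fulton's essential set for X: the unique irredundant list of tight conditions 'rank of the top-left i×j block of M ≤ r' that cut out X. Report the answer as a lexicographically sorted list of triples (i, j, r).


The tightest implied rank at each (i,j), from the 30 conditions:

  i=1: 0 0 0 0 1 1 1 1 1 1
  i=2: 0 1 1 1 2 2 2 2 2 2
  i=3: 0 1 1 1 2 2 3 3 3 3
  i=4: 1 2 2 2 3 3 4 4 4 4
  i=5: 1 2 2 2 3 3 4 4 5 5
  i=6: 1 2 2 2 3 3 4 5 6 6
  i=7: 1 2 2 2 3 4 5 6 7 7
  i=8: 1 2 2 3 4 5 6 7 8 8
  i=9: 1 2 2 3 4 5 6 7 8 9
  i=10: 1 2 3 4 5 6 7 8 9 10

second differences of R give the permutation w = (5, 2, 7, 1, 9, 8, 6, 4, 10, 3).

Fulton essential set (8 of the 20 Rothe cells):

[(1, 4, 0), (3, 1, 0), (3, 4, 1), (3, 6, 2), (5, 8, 4), (6, 6, 3), (7, 4, 2), (9, 3, 2)]


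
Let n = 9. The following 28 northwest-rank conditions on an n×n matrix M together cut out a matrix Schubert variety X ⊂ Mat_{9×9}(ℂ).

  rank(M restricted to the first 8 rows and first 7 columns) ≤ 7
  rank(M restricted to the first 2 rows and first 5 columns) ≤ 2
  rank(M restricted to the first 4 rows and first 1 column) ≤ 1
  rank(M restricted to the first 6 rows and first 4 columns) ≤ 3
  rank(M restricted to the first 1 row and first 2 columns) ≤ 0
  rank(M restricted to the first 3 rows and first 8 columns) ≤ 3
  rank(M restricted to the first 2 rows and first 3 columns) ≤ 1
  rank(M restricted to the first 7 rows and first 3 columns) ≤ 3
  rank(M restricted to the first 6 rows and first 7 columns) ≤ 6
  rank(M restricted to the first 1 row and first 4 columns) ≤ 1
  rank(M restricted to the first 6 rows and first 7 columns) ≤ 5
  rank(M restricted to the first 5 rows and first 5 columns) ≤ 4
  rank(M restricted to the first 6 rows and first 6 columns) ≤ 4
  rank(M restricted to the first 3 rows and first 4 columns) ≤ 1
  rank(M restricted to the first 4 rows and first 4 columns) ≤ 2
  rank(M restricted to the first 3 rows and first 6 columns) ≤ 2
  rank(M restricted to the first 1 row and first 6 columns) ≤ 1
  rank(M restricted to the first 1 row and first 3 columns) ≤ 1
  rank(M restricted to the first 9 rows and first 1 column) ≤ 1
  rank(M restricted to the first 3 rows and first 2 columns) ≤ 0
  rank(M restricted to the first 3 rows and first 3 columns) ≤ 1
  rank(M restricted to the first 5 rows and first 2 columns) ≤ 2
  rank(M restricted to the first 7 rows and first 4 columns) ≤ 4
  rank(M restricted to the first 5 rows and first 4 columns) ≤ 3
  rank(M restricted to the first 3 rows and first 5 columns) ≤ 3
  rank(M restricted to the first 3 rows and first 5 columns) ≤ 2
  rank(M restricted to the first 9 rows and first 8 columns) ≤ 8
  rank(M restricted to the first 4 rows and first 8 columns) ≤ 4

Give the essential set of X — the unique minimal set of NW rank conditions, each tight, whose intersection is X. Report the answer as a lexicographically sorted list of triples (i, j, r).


Computing R[i][j] = min implied NW-rank bound (n=9, 28 conditions):

  R[1]: 0  0  1  1  1  1  1  1  1
  R[2]: 0  0  1  1  2  2  2  2  2
  R[3]: 0  0  1  1  2  2  3  3  3
  R[4]: 1  1  2  2  3  3  4  4  4
  R[5]: 1  2  3  3  4  4  5  5  5
  R[6]: 1  2  3  3  4  4  5  6  6
  R[7]: 1  2  3  4  5  5  6  7  7
  R[8]: 1  2  3  4  5  6  7  8  8
  R[9]: 1  2  3  4  5  6  7  8  9

the unique w with this rank table is (3, 5, 7, 1, 2, 8, 4, 6, 9).

ℓ(w)=11; the 5 essential cells (i,j,r):

[(3, 2, 0), (3, 4, 1), (3, 6, 2), (6, 4, 3), (6, 6, 4)]


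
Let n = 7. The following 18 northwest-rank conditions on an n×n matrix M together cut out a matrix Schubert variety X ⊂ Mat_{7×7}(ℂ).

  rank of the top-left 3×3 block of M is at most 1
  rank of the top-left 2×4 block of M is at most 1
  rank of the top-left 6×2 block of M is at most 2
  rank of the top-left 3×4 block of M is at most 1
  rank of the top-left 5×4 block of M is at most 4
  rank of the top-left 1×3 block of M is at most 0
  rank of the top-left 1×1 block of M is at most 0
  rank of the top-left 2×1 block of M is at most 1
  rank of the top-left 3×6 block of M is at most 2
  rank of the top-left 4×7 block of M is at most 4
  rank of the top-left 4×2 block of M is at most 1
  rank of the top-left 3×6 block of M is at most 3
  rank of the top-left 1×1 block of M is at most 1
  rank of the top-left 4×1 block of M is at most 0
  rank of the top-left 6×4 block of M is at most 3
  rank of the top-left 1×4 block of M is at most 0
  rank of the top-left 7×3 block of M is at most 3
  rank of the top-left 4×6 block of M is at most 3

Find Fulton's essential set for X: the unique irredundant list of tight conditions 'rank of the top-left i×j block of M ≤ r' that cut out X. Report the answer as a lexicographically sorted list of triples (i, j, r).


Computing R[i][j] = min implied NW-rank bound (n=7, 18 conditions):

  row 1: 0  0  0  0  1  1  1
  row 2: 0  1  1  1  2  2  2
  row 3: 0  1  1  1  2  2  3
  row 4: 0  1  2  2  3  3  4
  row 5: 1  2  3  3  4  4  5
  row 6: 1  2  3  3  4  5  6
  row 7: 1  2  3  4  5  6  7

so w = (5, 2, 7, 3, 1, 6, 4).

Fulton essential set (5 of the 11 Rothe cells):

[(1, 4, 0), (3, 4, 1), (3, 6, 2), (4, 1, 0), (6, 4, 3)]


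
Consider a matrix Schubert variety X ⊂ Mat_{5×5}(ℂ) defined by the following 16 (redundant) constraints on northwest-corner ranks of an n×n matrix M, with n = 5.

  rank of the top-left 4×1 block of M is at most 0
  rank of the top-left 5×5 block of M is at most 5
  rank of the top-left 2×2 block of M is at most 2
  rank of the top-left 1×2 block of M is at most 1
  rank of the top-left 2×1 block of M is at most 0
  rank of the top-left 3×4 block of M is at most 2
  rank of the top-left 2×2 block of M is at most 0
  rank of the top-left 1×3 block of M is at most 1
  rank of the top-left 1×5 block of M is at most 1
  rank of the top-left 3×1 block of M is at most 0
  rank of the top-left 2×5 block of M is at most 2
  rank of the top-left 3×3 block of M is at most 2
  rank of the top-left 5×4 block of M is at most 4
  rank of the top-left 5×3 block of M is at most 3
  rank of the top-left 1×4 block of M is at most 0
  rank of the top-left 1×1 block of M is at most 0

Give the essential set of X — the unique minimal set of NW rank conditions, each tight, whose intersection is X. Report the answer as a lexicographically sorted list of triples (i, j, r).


Recovering R(i,j) via the rank-extension bound from the 16 conditions:

  0 | 0 | 0 | 0 | 1
  0 | 0 | 1 | 1 | 2
  0 | 1 | 2 | 2 | 3
  0 | 1 | 2 | 3 | 4
  1 | 2 | 3 | 4 | 5

the unique w with this rank table is (5, 3, 2, 4, 1).

ℓ(w)=8; the 3 essential cells (i,j,r):

[(1, 4, 0), (2, 2, 0), (4, 1, 0)]


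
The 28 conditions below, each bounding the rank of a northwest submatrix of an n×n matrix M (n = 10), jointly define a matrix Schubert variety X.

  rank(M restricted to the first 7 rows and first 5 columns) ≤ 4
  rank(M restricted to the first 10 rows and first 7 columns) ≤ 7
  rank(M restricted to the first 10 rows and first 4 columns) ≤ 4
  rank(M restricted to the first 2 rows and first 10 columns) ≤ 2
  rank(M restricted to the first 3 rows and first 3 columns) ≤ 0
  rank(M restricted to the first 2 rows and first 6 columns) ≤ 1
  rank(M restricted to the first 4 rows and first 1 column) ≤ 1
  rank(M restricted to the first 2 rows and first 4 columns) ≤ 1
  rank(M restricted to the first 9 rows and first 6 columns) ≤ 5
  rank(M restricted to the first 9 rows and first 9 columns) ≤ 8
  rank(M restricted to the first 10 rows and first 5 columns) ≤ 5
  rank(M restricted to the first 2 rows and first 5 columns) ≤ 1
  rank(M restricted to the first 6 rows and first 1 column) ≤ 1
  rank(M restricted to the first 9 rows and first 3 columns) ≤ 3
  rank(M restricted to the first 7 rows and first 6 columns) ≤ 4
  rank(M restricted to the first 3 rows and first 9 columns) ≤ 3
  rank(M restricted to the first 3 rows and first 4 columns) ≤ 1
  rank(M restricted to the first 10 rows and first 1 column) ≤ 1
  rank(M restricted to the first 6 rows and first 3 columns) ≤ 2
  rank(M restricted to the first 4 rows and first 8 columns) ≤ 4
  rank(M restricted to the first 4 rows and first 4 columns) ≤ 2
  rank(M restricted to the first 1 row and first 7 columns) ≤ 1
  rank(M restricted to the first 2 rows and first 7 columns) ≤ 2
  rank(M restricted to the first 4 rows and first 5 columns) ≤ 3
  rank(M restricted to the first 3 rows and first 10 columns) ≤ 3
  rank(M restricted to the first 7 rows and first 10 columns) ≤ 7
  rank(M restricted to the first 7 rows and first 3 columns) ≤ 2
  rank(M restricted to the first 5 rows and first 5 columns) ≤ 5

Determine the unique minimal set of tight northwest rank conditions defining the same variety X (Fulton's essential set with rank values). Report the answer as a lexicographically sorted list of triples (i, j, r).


Propagating the 28 rank bounds to every northwest block:

  i=1: 0  0  0  1  1  1  1  1  1  1
  i=2: 0  0  0  1  1  1  2  2  2  2
  i=3: 0  0  0  1  2  2  3  3  3  3
  i=4: 1  1  1  2  3  3  4  4  4  4
  i=5: 1  2  2  3  4  4  5  5  5  5
  i=6: 1  2  2  3  4  4  5  6  6  6
  i=7: 1  2  2  3  4  4  5  6  7  7
  i=8: 1  2  3  4  5  5  6  7  8  8
  i=9: 1  2  3  4  5  5  6  7  8  9
  i=10: 1  2  3  4  5  6  7  8  9  10

second differences of R give the permutation w = (4, 7, 5, 1, 2, 8, 9, 3, 10, 6).

ℓ(w)=16; the 5 essential cells (i,j,r):

[(2, 6, 1), (3, 3, 0), (7, 3, 2), (7, 6, 4), (9, 6, 5)]


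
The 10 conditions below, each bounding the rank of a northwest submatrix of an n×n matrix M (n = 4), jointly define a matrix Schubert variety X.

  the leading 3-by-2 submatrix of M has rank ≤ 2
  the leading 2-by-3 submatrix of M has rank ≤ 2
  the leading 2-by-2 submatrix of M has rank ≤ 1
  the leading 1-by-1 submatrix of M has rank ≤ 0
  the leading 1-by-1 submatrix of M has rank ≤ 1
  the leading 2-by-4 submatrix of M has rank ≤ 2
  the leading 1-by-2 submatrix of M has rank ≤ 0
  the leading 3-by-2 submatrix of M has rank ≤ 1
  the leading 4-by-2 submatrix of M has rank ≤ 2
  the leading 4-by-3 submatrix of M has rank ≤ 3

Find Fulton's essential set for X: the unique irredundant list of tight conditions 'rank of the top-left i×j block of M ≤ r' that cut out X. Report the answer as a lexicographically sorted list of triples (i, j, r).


Computing R[i][j] = min implied NW-rank bound (n=4, 10 conditions):

  R[1]: 0, 0, 1, 1
  R[2]: 1, 1, 2, 2
  R[3]: 1, 1, 2, 3
  R[4]: 1, 2, 3, 4

second differences of R give the permutation w = (3, 1, 4, 2).

|D(w)|=3, |Ess(w)|=2:

[(1, 2, 0), (3, 2, 1)]


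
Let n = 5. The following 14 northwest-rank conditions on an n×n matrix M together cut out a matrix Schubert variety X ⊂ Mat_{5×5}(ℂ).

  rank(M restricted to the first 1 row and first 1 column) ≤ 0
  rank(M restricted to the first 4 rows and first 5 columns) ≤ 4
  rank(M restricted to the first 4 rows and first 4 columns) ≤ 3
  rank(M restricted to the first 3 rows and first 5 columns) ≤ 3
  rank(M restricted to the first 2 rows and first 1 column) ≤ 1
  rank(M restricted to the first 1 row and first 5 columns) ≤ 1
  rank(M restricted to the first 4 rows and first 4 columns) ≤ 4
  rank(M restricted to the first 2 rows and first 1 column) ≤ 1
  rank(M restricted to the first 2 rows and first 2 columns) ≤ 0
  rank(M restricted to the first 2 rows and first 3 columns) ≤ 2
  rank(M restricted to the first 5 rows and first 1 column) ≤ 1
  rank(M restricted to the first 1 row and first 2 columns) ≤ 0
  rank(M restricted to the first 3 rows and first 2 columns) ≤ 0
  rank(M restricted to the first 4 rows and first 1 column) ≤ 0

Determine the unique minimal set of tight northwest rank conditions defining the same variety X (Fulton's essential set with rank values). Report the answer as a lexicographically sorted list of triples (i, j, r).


Rank table r_w(5×5) implied by the 14 constraints:

  i=1: 0, 0, 1, 1, 1
  i=2: 0, 0, 1, 2, 2
  i=3: 0, 0, 1, 2, 3
  i=4: 0, 1, 2, 3, 4
  i=5: 1, 2, 3, 4, 5

so w = (3, 4, 5, 2, 1).

D(w) has 7 cells with 2 SE-corners; essential set:

[(3, 2, 0), (4, 1, 0)]


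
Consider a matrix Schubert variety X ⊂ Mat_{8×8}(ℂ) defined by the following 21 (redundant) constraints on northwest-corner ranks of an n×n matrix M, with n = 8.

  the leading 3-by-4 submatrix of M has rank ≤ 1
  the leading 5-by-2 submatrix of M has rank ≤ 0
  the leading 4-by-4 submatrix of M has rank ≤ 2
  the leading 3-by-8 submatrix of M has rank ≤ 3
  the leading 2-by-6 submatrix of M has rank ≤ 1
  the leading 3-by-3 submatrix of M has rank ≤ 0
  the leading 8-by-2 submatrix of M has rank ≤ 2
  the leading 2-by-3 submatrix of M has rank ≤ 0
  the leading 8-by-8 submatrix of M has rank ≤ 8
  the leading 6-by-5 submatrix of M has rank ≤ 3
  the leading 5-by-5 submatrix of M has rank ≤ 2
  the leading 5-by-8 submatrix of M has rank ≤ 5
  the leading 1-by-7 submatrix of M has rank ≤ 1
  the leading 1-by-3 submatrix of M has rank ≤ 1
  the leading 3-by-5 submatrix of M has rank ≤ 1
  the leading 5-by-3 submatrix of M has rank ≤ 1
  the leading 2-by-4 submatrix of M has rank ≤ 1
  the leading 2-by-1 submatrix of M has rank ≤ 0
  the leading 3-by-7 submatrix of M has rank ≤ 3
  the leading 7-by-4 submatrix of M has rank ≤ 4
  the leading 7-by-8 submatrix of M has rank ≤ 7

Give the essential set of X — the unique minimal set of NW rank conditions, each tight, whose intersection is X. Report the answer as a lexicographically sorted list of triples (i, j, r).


The tightest implied rank at each (i,j), from the 21 conditions:

  R[1]: 0, 0, 0, 1, 1, 1, 1, 1
  R[2]: 0, 0, 0, 1, 1, 1, 2, 2
  R[3]: 0, 0, 0, 1, 1, 2, 3, 3
  R[4]: 0, 0, 1, 2, 2, 3, 4, 4
  R[5]: 0, 0, 1, 2, 2, 3, 4, 5
  R[6]: 1, 1, 2, 3, 3, 4, 5, 6
  R[7]: 1, 2, 3, 4, 4, 5, 6, 7
  R[8]: 1, 2, 3, 4, 5, 6, 7, 8

so w = (4, 7, 6, 3, 8, 1, 2, 5).

ℓ(w)=17; the 5 essential cells (i,j,r):

[(2, 6, 1), (3, 3, 0), (3, 5, 1), (5, 2, 0), (5, 5, 2)]


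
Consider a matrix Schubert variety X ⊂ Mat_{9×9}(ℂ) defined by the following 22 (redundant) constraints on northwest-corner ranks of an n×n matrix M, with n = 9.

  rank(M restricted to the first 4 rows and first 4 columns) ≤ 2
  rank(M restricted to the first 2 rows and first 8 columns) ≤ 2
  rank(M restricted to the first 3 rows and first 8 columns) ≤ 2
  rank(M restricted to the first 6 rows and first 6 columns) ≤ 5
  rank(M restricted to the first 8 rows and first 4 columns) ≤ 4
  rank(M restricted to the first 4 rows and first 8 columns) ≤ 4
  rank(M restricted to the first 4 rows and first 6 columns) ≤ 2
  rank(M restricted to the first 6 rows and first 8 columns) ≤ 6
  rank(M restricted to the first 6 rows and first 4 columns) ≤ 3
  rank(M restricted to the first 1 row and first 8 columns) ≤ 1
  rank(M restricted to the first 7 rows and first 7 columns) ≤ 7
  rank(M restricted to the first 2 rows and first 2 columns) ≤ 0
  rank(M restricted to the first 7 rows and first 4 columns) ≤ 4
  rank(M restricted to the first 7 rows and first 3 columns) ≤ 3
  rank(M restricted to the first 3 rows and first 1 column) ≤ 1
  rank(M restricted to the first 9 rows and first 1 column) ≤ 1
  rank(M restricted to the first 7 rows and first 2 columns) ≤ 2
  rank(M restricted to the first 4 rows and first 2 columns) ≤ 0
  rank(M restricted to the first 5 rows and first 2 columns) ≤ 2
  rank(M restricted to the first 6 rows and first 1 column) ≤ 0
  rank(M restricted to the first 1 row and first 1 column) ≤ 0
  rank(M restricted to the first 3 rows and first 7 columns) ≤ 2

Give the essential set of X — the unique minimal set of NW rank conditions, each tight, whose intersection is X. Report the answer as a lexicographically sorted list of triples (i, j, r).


The tightest implied rank at each (i,j), from the 22 conditions:

  R[1]: 0 0 1 1 1 1 1 1 1
  R[2]: 0 0 1 2 2 2 2 2 2
  R[3]: 0 0 1 2 2 2 2 2 3
  R[4]: 0 0 1 2 2 2 3 3 4
  R[5]: 0 1 2 3 3 3 4 4 5
  R[6]: 0 1 2 3 4 4 5 5 6
  R[7]: 1 2 3 4 5 5 6 6 7
  R[8]: 1 2 3 4 5 6 7 7 8
  R[9]: 1 2 3 4 5 6 7 8 9

giving w = (3, 4, 9, 7, 2, 5, 1, 6, 8) via Δ²R.

Fulton essential set (4 of the 16 Rothe cells):

[(3, 8, 2), (4, 2, 0), (4, 6, 2), (6, 1, 0)]


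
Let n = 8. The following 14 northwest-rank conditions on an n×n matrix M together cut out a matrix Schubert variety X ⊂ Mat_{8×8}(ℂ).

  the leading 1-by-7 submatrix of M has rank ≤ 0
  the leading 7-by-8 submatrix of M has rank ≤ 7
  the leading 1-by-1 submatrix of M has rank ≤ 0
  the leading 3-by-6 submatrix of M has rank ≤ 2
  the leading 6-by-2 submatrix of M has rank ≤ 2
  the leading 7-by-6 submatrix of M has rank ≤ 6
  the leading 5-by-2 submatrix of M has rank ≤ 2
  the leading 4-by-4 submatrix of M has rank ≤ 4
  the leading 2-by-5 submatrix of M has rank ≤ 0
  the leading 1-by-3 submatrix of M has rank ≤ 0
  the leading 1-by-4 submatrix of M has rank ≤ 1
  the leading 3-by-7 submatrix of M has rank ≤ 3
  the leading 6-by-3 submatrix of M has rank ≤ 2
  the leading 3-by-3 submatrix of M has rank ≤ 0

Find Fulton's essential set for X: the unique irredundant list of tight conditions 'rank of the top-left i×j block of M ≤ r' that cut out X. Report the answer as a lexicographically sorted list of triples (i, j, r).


The tightest implied rank at each (i,j), from the 14 conditions:

  row 1: 0  0  0  0  0  0  0  1
  row 2: 0  0  0  0  0  1  1  2
  row 3: 0  0  0  1  1  2  2  3
  row 4: 1  1  1  2  2  3  3  4
  row 5: 1  2  2  3  3  4  4  5
  row 6: 1  2  2  3  4  5  5  6
  row 7: 1  2  3  4  5  6  6  7
  row 8: 1  2  3  4  5  6  7  8

the unique w with this rank table is (8, 6, 4, 1, 2, 5, 3, 7).

|D(w)|=16, |Ess(w)|=4:

[(1, 7, 0), (2, 5, 0), (3, 3, 0), (6, 3, 2)]


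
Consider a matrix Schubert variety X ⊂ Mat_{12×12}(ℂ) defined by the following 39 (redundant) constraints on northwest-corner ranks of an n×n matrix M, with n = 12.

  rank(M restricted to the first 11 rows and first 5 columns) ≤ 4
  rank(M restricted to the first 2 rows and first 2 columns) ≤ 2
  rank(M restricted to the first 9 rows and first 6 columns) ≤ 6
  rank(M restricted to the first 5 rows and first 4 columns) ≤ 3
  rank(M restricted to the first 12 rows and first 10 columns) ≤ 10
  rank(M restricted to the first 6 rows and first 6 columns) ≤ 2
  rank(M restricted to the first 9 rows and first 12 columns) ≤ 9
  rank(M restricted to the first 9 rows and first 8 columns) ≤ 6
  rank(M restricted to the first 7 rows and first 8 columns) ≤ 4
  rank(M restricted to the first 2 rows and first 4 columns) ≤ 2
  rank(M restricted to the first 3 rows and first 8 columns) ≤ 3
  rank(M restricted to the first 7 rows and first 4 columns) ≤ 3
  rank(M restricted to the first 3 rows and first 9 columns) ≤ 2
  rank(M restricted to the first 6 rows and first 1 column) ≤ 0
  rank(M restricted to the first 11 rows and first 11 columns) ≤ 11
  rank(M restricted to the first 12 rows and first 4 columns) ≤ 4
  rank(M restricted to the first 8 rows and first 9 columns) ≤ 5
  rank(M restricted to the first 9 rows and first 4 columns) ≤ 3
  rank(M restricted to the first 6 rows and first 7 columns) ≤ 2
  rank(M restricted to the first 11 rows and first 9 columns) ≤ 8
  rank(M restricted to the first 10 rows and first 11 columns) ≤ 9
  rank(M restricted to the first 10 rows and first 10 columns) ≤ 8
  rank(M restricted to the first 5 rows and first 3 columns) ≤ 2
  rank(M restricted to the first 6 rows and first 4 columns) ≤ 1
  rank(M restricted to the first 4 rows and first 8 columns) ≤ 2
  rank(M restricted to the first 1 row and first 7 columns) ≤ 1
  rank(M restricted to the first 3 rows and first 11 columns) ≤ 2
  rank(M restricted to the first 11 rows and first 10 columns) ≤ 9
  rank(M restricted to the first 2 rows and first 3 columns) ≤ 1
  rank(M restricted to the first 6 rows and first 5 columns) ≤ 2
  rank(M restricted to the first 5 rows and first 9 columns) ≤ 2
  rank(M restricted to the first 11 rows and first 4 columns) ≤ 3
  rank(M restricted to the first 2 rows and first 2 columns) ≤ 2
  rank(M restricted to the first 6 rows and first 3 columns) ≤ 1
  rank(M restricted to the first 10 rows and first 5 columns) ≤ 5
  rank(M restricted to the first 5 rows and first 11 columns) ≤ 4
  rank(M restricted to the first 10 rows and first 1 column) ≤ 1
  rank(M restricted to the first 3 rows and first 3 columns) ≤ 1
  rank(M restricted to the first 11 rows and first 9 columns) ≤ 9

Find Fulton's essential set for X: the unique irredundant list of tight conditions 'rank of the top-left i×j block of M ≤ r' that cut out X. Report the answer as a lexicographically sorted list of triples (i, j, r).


Reconstructing r_w from the 39 given conditions:

  0 1 1 1 1 1 1 1 1 1 1 1
  0 1 1 1 2 2 2 2 2 2 2 2
  0 1 1 1 2 2 2 2 2 2 2 3
  0 1 1 1 2 2 2 2 2 3 3 4
  0 1 1 1 2 2 2 2 2 3 4 5
  0 1 1 1 2 2 2 3 3 4 5 6
  1 2 2 2 3 3 3 4 4 5 6 7
  1 2 3 3 4 4 4 5 5 6 7 8
  1 2 3 3 4 5 5 6 6 7 8 9
  1 2 3 3 4 5 6 7 7 8 9 10
  1 2 3 3 4 5 6 7 8 9 10 11
  1 2 3 4 5 6 7 8 9 10 11 12

giving w = (2, 5, 12, 10, 11, 8, 1, 3, 6, 7, 9, 4) via Δ²R.

D(w) has 35 cells with 6 SE-corners; essential set:

[(3, 11, 2), (5, 9, 2), (6, 1, 0), (6, 4, 1), (6, 7, 2), (11, 4, 3)]


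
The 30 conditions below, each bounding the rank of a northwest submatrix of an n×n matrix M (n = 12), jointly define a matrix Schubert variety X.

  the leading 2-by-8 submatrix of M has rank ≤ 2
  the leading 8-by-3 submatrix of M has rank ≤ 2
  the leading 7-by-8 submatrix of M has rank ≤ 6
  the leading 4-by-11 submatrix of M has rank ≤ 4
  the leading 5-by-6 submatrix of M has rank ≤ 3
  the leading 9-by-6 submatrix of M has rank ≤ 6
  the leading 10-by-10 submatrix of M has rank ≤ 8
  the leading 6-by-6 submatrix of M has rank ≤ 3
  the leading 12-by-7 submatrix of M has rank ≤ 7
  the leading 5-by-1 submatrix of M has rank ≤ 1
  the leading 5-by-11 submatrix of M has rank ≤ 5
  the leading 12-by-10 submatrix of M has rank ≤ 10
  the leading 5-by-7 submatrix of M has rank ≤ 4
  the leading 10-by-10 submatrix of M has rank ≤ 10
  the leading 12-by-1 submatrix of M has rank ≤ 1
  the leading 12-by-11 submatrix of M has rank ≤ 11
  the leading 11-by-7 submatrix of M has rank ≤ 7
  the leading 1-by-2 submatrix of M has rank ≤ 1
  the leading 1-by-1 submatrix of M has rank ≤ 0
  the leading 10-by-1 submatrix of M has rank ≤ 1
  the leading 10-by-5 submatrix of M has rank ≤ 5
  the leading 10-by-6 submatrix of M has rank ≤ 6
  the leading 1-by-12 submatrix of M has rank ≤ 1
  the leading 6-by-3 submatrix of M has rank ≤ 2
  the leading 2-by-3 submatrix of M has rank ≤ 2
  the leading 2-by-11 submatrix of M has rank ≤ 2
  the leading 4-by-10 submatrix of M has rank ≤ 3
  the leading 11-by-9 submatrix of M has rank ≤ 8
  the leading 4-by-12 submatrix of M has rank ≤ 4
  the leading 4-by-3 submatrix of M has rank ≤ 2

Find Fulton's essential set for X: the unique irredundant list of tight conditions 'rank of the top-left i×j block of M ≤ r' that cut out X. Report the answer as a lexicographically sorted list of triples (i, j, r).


The tightest implied rank at each (i,j), from the 30 conditions:

  i=1: 0, 1, 1, 1, 1, 1, 1, 1, 1, 1, 1, 1
  i=2: 1, 2, 2, 2, 2, 2, 2, 2, 2, 2, 2, 2
  i=3: 1, 2, 2, 3, 3, 3, 3, 3, 3, 3, 3, 3
  i=4: 1, 2, 2, 3, 3, 3, 3, 3, 3, 3, 4, 4
  i=5: 1, 2, 2, 3, 3, 3, 4, 4, 4, 4, 5, 5
  i=6: 1, 2, 2, 3, 3, 3, 4, 5, 5, 5, 6, 6
  i=7: 1, 2, 2, 3, 4, 4, 5, 6, 6, 6, 7, 7
  i=8: 1, 2, 2, 3, 4, 5, 6, 7, 7, 7, 8, 8
  i=9: 1, 2, 3, 4, 5, 6, 7, 8, 8, 8, 9, 9
  i=10: 1, 2, 3, 4, 5, 6, 7, 8, 8, 8, 9, 10
  i=11: 1, 2, 3, 4, 5, 6, 7, 8, 8, 9, 10, 11
  i=12: 1, 2, 3, 4, 5, 6, 7, 8, 9, 10, 11, 12

second differences of R give the permutation w = (2, 1, 4, 11, 7, 8, 5, 6, 3, 12, 10, 9).

6 SE-corners of the 20-cell Rothe diagram give Ess(w):

[(1, 1, 0), (4, 10, 3), (6, 6, 3), (8, 3, 2), (10, 10, 8), (11, 9, 8)]


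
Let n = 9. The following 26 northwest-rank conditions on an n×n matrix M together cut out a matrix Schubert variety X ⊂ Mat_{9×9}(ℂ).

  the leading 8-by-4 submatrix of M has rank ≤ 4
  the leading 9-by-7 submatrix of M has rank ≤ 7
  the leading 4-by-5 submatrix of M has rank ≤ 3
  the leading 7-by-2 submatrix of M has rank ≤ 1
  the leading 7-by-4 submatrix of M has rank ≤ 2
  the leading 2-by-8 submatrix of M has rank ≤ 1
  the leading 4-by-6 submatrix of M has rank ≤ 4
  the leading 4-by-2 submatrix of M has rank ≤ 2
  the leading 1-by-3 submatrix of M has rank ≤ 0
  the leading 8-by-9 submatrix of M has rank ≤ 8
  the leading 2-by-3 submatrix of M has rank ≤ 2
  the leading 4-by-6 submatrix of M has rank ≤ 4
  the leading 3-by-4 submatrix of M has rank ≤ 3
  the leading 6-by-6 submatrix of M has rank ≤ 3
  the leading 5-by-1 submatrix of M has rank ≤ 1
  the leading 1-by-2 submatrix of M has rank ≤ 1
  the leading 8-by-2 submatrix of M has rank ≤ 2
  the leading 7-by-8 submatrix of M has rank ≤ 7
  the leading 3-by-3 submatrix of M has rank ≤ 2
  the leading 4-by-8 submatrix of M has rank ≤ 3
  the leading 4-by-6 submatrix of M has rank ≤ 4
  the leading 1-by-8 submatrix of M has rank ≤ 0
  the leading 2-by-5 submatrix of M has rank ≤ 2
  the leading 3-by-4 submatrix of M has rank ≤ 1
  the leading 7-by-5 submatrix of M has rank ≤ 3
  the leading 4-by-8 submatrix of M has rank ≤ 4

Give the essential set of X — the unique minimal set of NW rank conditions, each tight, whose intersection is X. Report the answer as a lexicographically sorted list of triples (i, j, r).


Propagating the 26 rank bounds to every northwest block:

  R[1]: 0, 0, 0, 0, 0, 0, 0, 0, 1
  R[2]: 1, 1, 1, 1, 1, 1, 1, 1, 2
  R[3]: 1, 1, 1, 1, 2, 2, 2, 2, 3
  R[4]: 1, 1, 2, 2, 3, 3, 3, 3, 4
  R[5]: 1, 1, 2, 2, 3, 3, 4, 4, 5
  R[6]: 1, 1, 2, 2, 3, 3, 4, 5, 6
  R[7]: 1, 1, 2, 2, 3, 4, 5, 6, 7
  R[8]: 1, 2, 3, 3, 4, 5, 6, 7, 8
  R[9]: 1, 2, 3, 4, 5, 6, 7, 8, 9

hence w(1..9) = (9, 1, 5, 3, 7, 8, 6, 2, 4).

5 SE-corners of the 20-cell Rothe diagram give Ess(w):

[(1, 8, 0), (3, 4, 1), (6, 6, 3), (7, 2, 1), (7, 4, 2)]


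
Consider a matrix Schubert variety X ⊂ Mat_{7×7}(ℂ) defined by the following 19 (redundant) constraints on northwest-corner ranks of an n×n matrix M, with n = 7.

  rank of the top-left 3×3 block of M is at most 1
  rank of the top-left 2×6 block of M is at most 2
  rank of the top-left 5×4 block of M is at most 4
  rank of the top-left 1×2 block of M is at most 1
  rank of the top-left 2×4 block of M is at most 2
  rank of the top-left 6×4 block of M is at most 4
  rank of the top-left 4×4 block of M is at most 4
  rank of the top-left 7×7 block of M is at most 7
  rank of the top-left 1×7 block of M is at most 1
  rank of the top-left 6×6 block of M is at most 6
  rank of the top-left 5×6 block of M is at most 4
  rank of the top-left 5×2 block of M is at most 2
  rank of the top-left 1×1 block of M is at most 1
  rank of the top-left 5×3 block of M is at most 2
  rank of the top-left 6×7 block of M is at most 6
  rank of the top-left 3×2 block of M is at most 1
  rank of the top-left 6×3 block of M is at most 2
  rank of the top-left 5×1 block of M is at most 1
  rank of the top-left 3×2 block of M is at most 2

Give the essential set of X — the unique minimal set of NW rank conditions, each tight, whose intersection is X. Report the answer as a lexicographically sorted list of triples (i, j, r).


Computing R[i][j] = min implied NW-rank bound (n=7, 19 conditions):

  1  1  1  1  1  1  1
  1  1  1  2  2  2  2
  1  1  1  2  3  3  3
  1  2  2  3  4  4  4
  1  2  2  3  4  4  5
  1  2  2  3  4  5  6
  1  2  3  4  5  6  7

hence w(1..7) = (1, 4, 5, 2, 7, 6, 3).

Rothe diagram D(w) (7 cells), 3 SE-corners (essential conditions):

[(3, 3, 1), (5, 6, 4), (6, 3, 2)]


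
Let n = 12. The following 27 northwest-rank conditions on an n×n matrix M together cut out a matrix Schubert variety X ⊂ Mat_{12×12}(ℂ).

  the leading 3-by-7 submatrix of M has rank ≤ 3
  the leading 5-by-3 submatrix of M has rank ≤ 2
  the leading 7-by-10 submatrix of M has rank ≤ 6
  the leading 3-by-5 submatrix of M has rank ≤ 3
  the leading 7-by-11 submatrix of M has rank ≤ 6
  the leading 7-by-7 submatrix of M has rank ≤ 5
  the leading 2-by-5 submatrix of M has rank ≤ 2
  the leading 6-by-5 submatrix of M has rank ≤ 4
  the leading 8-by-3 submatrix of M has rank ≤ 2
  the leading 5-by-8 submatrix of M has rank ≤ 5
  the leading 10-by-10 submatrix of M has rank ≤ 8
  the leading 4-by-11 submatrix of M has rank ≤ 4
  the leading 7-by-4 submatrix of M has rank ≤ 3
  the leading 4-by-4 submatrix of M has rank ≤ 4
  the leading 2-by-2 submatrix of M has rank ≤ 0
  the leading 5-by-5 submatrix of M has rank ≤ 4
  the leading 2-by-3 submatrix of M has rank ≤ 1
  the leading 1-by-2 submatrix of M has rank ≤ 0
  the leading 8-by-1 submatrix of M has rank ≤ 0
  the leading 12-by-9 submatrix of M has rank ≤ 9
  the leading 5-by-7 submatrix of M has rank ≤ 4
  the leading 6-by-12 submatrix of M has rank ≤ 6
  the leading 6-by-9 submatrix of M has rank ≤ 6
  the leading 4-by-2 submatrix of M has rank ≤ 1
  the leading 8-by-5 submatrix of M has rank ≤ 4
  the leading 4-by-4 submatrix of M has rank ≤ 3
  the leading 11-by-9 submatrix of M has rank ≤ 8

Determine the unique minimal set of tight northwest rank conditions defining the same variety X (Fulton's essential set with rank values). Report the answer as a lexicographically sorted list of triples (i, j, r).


The tightest implied rank at each (i,j), from the 27 conditions:

  R[1]: 0  0  1  1  1  1  1  1  1  1  1  1
  R[2]: 0  0  1  2  2  2  2  2  2  2  2  2
  R[3]: 0  1  2  3  3  3  3  3  3  3  3  3
  R[4]: 0  1  2  3  4  4  4  4  4  4  4  4
  R[5]: 0  1  2  3  4  4  4  5  5  5  5  5
  R[6]: 0  1  2  3  4  5  5  6  6  6  6  6
  R[7]: 0  1  2  3  4  5  5  6  6  6  6  7
  R[8]: 0  1  2  3  4  5  6  7  7  7  7  8
  R[9]: 1  2  3  4  5  6  7  8  8  8  8  9
  R[10]: 1  2  3  4  5  6  7  8  8  8  9  10
  R[11]: 1  2  3  4  5  6  7  8  8  9  10  11
  R[12]: 1  2  3  4  5  6  7  8  9  10  11  12

the unique w with this rank table is (3, 4, 2, 5, 8, 6, 12, 7, 1, 11, 10, 9).

ℓ(w)=19; the 7 essential cells (i,j,r):

[(2, 2, 0), (5, 7, 4), (7, 7, 5), (7, 11, 6), (8, 1, 0), (10, 10, 8), (11, 9, 8)]


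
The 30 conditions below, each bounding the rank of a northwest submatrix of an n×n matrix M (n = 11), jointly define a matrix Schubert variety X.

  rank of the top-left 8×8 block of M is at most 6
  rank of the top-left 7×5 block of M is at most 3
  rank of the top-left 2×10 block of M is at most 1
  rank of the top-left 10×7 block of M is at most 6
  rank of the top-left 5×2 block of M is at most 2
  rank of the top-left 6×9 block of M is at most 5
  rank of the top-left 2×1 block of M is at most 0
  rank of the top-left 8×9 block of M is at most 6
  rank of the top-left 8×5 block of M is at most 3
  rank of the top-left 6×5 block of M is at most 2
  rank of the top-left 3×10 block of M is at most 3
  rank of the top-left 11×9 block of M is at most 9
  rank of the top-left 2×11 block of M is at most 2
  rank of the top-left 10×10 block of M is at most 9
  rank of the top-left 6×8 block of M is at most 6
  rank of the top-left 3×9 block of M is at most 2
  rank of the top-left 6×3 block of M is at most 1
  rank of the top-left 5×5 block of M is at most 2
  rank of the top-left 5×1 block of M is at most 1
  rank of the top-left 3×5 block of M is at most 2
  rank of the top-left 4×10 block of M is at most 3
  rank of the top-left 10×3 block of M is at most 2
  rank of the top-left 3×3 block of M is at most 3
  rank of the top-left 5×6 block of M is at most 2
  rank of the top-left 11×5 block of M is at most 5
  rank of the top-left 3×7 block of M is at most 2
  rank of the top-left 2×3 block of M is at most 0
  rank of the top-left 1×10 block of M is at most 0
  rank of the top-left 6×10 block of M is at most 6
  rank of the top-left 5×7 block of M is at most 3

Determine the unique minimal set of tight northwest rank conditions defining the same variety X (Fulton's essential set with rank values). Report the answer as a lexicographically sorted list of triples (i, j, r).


Computing R[i][j] = min implied NW-rank bound (n=11, 30 conditions):

  0 | 0 | 0 | 0 | 0 | 0 | 0 | 0 | 0 | 0 | 1
  0 | 0 | 0 | 1 | 1 | 1 | 1 | 1 | 1 | 1 | 2
  1 | 1 | 1 | 2 | 2 | 2 | 2 | 2 | 2 | 2 | 3
  1 | 1 | 1 | 2 | 2 | 2 | 3 | 3 | 3 | 3 | 4
  1 | 1 | 1 | 2 | 2 | 2 | 3 | 4 | 4 | 4 | 5
  1 | 1 | 1 | 2 | 2 | 3 | 4 | 5 | 5 | 5 | 6
  1 | 2 | 2 | 3 | 3 | 4 | 5 | 6 | 6 | 6 | 7
  1 | 2 | 2 | 3 | 3 | 4 | 5 | 6 | 6 | 7 | 8
  1 | 2 | 2 | 3 | 4 | 5 | 6 | 7 | 7 | 8 | 9
  1 | 2 | 2 | 3 | 4 | 5 | 6 | 7 | 8 | 9 | 10
  1 | 2 | 3 | 4 | 5 | 6 | 7 | 8 | 9 | 10 | 11

so w = (11, 4, 1, 7, 8, 6, 2, 10, 5, 9, 3).

ℓ(w)=29; the 8 essential cells (i,j,r):

[(1, 10, 0), (2, 3, 0), (5, 6, 2), (6, 3, 1), (6, 5, 2), (8, 5, 3), (8, 9, 6), (10, 3, 2)]
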